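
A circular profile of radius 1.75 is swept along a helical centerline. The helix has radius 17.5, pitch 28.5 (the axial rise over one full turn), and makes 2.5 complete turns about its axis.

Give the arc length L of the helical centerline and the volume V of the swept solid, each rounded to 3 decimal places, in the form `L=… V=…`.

L=283.973 V=2732.141

2πR = 2π·17.5 = 109.955743
per-turn = √(109.955743² + 28.5²) = √(12090.2654 + 812.25) = √12902.5154 = 113.589240
L = 2.5 × 113.589240 = 283.973099
V = π·1.75² × L = 9.621128 × 283.973099 = 2732.141397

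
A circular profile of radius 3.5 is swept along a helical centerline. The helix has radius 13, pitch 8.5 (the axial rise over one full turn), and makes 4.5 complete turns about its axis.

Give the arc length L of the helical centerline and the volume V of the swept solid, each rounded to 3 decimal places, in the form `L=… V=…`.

2πR = 2π·13 = 81.681409
per-turn = √(81.681409² + 8.5²) = √(6671.8526 + 72.25) = √6744.1026 = 82.122485
L = 4.5 × 82.122485 = 369.551183
V = π·3.5² × L = 38.484510 × 369.551183 = 14221.996215

L=369.551 V=14221.996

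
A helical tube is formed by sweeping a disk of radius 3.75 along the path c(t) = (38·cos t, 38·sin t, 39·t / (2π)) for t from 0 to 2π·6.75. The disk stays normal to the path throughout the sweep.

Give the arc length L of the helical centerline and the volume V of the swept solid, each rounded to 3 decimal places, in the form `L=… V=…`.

L=1632.996 V=72143.534

2πR = 2π·38 = 238.761042
per-turn = √(238.761042² + 39²) = √(57006.8350 + 1521) = √58527.8350 = 241.925267
L = 6.75 × 241.925267 = 1632.995555
V = π·3.75² × L = 44.178647 × 1632.995555 = 72143.533679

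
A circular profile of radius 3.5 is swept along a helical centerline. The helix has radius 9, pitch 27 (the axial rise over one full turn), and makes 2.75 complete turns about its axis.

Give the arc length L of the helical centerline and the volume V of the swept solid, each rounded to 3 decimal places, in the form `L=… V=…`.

2πR = 2π·9 = 56.548668
per-turn = √(56.548668² + 27²) = √(3197.7518 + 729) = √3926.7518 = 62.663800
L = 2.75 × 62.663800 = 172.325450
V = π·3.5² × L = 38.484510 × 172.325450 = 6631.860501

L=172.325 V=6631.861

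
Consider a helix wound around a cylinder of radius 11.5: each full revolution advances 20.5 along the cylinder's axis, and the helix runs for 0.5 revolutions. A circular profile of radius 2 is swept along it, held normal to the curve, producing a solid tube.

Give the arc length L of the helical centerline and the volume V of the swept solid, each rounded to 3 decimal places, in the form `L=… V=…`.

2πR = 2π·11.5 = 72.256631
per-turn = √(72.256631² + 20.5²) = √(5221.0207 + 420.25) = √5641.2707 = 75.108393
L = 0.5 × 75.108393 = 37.554197
V = π·2² × L = 12.566371 × 37.554197 = 471.919953

L=37.554 V=471.920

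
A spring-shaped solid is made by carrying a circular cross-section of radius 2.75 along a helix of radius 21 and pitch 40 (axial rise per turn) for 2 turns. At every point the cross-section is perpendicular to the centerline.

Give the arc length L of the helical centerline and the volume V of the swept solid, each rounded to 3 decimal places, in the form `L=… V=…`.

L=275.753 V=6551.430

2πR = 2π·21 = 131.946891
per-turn = √(131.946891² + 40²) = √(17409.9822 + 1600) = √19009.9822 = 137.876692
L = 2 × 137.876692 = 275.753384
V = π·2.75² × L = 23.758294 × 275.753384 = 6551.430085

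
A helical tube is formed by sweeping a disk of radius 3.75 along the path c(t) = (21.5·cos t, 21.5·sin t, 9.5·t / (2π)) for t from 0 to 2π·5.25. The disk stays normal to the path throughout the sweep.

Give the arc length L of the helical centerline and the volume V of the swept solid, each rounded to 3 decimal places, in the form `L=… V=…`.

2πR = 2π·21.5 = 135.088484
per-turn = √(135.088484² + 9.5²) = √(18248.8985 + 90.25) = √18339.1485 = 135.422112
L = 5.25 × 135.422112 = 710.966090
V = π·3.75² × L = 44.178647 × 710.966090 = 31409.519713

L=710.966 V=31409.520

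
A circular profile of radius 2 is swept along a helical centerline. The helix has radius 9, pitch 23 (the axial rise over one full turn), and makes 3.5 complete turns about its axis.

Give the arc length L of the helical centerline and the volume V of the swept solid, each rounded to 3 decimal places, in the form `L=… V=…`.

L=213.665 V=2684.993

2πR = 2π·9 = 56.548668
per-turn = √(56.548668² + 23²) = √(3197.7518 + 529) = √3726.7518 = 61.047128
L = 3.5 × 61.047128 = 213.664948
V = π·2² × L = 12.566371 × 213.664948 = 2684.992920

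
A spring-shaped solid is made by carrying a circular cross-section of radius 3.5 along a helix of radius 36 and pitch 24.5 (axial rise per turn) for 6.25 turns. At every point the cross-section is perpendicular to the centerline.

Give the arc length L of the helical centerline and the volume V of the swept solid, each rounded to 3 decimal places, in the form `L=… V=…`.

L=1421.985 V=54724.407

2πR = 2π·36 = 226.194671
per-turn = √(226.194671² + 24.5²) = √(51164.0292 + 600.25) = √51764.2792 = 227.517646
L = 6.25 × 227.517646 = 1421.985287
V = π·3.5² × L = 38.484510 × 1421.985287 = 54724.407012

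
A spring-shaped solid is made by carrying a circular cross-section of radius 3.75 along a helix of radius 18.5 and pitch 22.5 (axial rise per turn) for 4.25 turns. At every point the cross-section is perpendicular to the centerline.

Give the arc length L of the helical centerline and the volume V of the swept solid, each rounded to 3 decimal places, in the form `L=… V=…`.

L=503.185 V=22230.044

2πR = 2π·18.5 = 116.238928
per-turn = √(116.238928² + 22.5²) = √(13511.4884 + 506.25) = √14017.7384 = 118.396530
L = 4.25 × 118.396530 = 503.185254
V = π·3.75² × L = 44.178647 × 503.185254 = 22230.043577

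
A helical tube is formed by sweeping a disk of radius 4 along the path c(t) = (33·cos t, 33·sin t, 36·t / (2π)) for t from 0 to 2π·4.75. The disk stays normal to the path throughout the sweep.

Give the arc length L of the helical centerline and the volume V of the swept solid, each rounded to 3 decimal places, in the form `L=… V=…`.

2πR = 2π·33 = 207.345115
per-turn = √(207.345115² + 36²) = √(42991.9968 + 1296) = √44287.9968 = 210.447135
L = 4.75 × 210.447135 = 999.623893
V = π·4² × L = 50.265482 × 999.623893 = 50246.577250

L=999.624 V=50246.577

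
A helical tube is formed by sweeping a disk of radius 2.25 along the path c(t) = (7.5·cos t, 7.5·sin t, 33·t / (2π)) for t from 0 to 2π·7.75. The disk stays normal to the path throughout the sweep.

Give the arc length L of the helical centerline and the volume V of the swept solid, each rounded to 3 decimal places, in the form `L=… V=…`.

L=445.855 V=7091.014

2πR = 2π·7.5 = 47.123890
per-turn = √(47.123890² + 33²) = √(2220.6610 + 1089) = √3309.6610 = 57.529653
L = 7.75 × 57.529653 = 445.854812
V = π·2.25² × L = 15.904313 × 445.854812 = 7091.014395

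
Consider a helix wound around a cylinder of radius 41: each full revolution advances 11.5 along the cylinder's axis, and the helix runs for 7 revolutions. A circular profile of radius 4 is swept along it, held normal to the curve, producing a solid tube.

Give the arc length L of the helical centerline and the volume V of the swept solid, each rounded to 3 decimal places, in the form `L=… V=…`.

2πR = 2π·41 = 257.610598
per-turn = √(257.610598² + 11.5²) = √(66363.2200 + 132.25) = √66495.4700 = 257.867156
L = 7 × 257.867156 = 1805.070090
V = π·4² × L = 50.265482 × 1805.070090 = 90732.718941

L=1805.070 V=90732.719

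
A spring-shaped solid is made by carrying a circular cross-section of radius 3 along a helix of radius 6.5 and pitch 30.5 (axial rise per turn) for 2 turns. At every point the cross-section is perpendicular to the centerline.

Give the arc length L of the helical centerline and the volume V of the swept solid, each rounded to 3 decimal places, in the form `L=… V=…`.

L=101.945 V=2882.437

2πR = 2π·6.5 = 40.840704
per-turn = √(40.840704² + 30.5²) = √(1667.9631 + 930.25) = √2598.2131 = 50.972671
L = 2 × 50.972671 = 101.945341
V = π·3² × L = 28.274334 × 101.945341 = 2882.436612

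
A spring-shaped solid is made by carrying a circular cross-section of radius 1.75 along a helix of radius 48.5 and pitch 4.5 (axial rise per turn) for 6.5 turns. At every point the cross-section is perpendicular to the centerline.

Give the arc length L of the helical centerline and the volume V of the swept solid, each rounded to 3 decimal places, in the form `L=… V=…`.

2πR = 2π·48.5 = 304.734487
per-turn = √(304.734487² + 4.5²) = √(92863.1078 + 20.25) = √92883.3578 = 304.767711
L = 6.5 × 304.767711 = 1980.990123
V = π·1.75² × L = 9.621128 × 1980.990123 = 19059.358553

L=1980.990 V=19059.359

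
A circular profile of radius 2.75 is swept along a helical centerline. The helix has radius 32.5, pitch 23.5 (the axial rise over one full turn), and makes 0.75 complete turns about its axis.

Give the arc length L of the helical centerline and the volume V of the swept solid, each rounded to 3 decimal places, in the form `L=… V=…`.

2πR = 2π·32.5 = 204.203522
per-turn = √(204.203522² + 23.5²) = √(41699.0786 + 552.25) = √42251.3286 = 205.551280
L = 0.75 × 205.551280 = 154.163460
V = π·2.75² × L = 23.758294 × 154.163460 = 3662.660870

L=154.163 V=3662.661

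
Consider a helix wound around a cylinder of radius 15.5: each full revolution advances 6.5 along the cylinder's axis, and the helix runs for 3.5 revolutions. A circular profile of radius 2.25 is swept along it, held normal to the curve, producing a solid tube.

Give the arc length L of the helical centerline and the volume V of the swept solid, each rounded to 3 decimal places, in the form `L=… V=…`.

2πR = 2π·15.5 = 97.389372
per-turn = √(97.389372² + 6.5²) = √(9484.6898 + 42.25) = √9526.9398 = 97.606044
L = 3.5 × 97.606044 = 341.621154
V = π·2.25² × L = 15.904313 × 341.621154 = 5433.249696

L=341.621 V=5433.250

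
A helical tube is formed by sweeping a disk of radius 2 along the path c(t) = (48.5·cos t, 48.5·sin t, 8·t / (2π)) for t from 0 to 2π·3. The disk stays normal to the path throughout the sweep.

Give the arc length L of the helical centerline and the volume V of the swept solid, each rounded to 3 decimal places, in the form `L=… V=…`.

2πR = 2π·48.5 = 304.734487
per-turn = √(304.734487² + 8²) = √(92863.1078 + 64) = √92927.1078 = 304.839479
L = 3 × 304.839479 = 914.518436
V = π·2² × L = 12.566371 × 914.518436 = 11492.177604

L=914.518 V=11492.178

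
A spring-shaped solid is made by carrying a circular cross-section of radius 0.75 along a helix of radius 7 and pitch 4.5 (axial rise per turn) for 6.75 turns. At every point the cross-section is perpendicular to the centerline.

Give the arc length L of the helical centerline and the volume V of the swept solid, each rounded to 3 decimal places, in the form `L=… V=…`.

L=298.430 V=527.370

2πR = 2π·7 = 43.982297
per-turn = √(43.982297² + 4.5²) = √(1934.4425 + 20.25) = √1954.6925 = 44.211904
L = 6.75 × 44.211904 = 298.430353
V = π·0.75² × L = 1.767146 × 298.430353 = 527.369964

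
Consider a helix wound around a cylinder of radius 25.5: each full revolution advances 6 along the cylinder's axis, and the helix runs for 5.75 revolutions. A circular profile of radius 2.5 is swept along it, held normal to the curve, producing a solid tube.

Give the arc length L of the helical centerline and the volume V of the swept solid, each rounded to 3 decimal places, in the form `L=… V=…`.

L=921.918 V=18101.814

2πR = 2π·25.5 = 160.221225
per-turn = √(160.221225² + 6²) = √(25670.8410 + 36) = √25706.8410 = 160.333531
L = 5.75 × 160.333531 = 921.917801
V = π·2.5² × L = 19.634954 × 921.917801 = 18101.813696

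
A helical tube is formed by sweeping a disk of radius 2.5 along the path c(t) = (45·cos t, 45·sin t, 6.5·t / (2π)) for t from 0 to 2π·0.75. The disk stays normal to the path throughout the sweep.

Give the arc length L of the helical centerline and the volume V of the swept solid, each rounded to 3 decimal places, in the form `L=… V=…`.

2πR = 2π·45 = 282.743339
per-turn = √(282.743339² + 6.5²) = √(79943.7956 + 42.25) = √79986.0456 = 282.818043
L = 0.75 × 282.818043 = 212.113533
V = π·2.5² × L = 19.634954 × 212.113533 = 4164.839472

L=212.114 V=4164.839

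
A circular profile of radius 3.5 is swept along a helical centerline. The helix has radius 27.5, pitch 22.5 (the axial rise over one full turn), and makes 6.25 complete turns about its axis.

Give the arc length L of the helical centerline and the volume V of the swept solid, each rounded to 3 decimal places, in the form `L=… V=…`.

L=1089.040 V=41911.168

2πR = 2π·27.5 = 172.787596
per-turn = √(172.787596² + 22.5²) = √(29855.5533 + 506.25) = √30361.8033 = 174.246387
L = 6.25 × 174.246387 = 1089.039918
V = π·3.5² × L = 38.484510 × 1089.039918 = 41911.167603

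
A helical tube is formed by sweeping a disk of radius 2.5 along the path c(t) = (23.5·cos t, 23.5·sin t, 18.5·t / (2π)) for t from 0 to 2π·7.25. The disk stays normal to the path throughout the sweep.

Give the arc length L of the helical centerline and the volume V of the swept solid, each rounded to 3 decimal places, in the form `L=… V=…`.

2πR = 2π·23.5 = 147.654855
per-turn = √(147.654855² + 18.5²) = √(21801.9561 + 342.25) = √22144.2061 = 148.809294
L = 7.25 × 148.809294 = 1078.867385
V = π·2.5² × L = 19.634954 × 1078.867385 = 21183.511567

L=1078.867 V=21183.512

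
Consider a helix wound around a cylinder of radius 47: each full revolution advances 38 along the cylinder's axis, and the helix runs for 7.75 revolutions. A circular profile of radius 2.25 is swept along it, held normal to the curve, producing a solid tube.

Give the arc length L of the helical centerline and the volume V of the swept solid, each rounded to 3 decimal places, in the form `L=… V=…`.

2πR = 2π·47 = 295.309709
per-turn = √(295.309709² + 38²) = √(87207.8245 + 1444) = √88651.8245 = 297.744562
L = 7.75 × 297.744562 = 2307.520359
V = π·2.25² × L = 15.904313 × 2307.520359 = 36699.525606

L=2307.520 V=36699.526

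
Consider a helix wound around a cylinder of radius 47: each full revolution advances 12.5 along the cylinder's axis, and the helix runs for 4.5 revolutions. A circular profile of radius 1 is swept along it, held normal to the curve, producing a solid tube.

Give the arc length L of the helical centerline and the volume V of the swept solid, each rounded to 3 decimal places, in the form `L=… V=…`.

L=1330.084 V=4178.581

2πR = 2π·47 = 295.309709
per-turn = √(295.309709² + 12.5²) = √(87207.8245 + 156.25) = √87364.0745 = 295.574144
L = 4.5 × 295.574144 = 1330.083647
V = π·1² × L = 3.141593 × 1330.083647 = 4178.581015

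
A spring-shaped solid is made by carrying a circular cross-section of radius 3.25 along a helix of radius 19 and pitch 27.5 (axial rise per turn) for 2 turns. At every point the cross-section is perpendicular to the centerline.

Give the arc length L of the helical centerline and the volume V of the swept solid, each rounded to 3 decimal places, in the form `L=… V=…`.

2πR = 2π·19 = 119.380521
per-turn = √(119.380521² + 27.5²) = √(14251.7088 + 756.25) = √15007.9588 = 122.506974
L = 2 × 122.506974 = 245.013949
V = π·3.25² × L = 33.183072 × 245.013949 = 8130.315597

L=245.014 V=8130.316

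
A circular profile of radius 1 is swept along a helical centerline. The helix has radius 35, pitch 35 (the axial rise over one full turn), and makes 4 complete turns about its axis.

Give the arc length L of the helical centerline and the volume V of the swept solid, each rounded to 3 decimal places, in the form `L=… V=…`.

2πR = 2π·35 = 219.911486
per-turn = √(219.911486² + 35²) = √(48361.0616 + 1225) = √49586.0616 = 222.679280
L = 4 × 222.679280 = 890.717118
V = π·1² × L = 3.141593 × 890.717118 = 2798.270356

L=890.717 V=2798.270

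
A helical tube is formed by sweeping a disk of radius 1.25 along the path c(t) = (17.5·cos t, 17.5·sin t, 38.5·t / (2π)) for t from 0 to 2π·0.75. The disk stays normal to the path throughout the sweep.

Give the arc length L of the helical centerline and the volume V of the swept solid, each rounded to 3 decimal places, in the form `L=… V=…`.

2πR = 2π·17.5 = 109.955743
per-turn = √(109.955743² + 38.5²) = √(12090.2654 + 1482.25) = √13572.5154 = 116.501139
L = 0.75 × 116.501139 = 87.375854
V = π·1.25² × L = 4.908739 × 87.375854 = 428.905222

L=87.376 V=428.905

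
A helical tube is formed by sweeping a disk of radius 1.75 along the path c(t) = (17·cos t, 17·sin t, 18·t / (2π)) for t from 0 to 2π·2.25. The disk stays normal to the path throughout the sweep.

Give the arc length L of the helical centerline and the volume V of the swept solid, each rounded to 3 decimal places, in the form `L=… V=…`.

L=243.720 V=2344.865

2πR = 2π·17 = 106.814150
per-turn = √(106.814150² + 18²) = √(11409.2627 + 324) = √11733.2627 = 108.320186
L = 2.25 × 108.320186 = 243.720418
V = π·1.75² × L = 9.621128 × 243.720418 = 2344.865220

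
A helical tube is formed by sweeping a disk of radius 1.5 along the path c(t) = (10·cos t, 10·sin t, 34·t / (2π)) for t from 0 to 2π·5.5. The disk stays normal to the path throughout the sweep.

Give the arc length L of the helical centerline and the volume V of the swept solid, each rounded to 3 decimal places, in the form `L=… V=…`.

2πR = 2π·10 = 62.831853
per-turn = √(62.831853² + 34²) = √(3947.8418 + 1156) = √5103.8418 = 71.441177
L = 5.5 × 71.441177 = 392.926473
V = π·1.5² × L = 7.068583 × 392.926473 = 2777.433573

L=392.926 V=2777.434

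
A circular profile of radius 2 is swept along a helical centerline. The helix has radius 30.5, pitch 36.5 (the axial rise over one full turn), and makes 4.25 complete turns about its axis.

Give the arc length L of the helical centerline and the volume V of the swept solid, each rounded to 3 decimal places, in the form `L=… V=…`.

L=829.099 V=10418.767

2πR = 2π·30.5 = 191.637152
per-turn = √(191.637152² + 36.5²) = √(36724.7980 + 1332.25) = √38057.0480 = 195.082157
L = 4.25 × 195.082157 = 829.099167
V = π·2² × L = 12.566371 × 829.099167 = 10418.767411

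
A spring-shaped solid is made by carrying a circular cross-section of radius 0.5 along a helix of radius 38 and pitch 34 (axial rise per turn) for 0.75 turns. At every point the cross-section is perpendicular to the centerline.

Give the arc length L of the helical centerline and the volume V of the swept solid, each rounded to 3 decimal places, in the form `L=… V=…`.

2πR = 2π·38 = 238.761042
per-turn = √(238.761042² + 34²) = √(57006.8350 + 1156) = √58162.8350 = 241.169722
L = 0.75 × 241.169722 = 180.877292
V = π·0.5² × L = 0.785398 × 180.877292 = 142.060693

L=180.877 V=142.061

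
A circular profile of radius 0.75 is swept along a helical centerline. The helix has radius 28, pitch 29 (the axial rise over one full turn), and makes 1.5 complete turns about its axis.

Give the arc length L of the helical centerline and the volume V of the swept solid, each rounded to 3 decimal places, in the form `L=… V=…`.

2πR = 2π·28 = 175.929189
per-turn = √(175.929189² + 29²) = √(30951.0794 + 841) = √31792.0794 = 178.303335
L = 1.5 × 178.303335 = 267.455003
V = π·0.75² × L = 1.767146 × 267.455003 = 472.632003

L=267.455 V=472.632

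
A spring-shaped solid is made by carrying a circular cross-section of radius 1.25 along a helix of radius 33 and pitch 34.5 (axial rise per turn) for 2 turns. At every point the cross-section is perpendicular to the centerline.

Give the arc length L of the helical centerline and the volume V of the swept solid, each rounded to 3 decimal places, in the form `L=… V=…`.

L=420.391 V=2063.592

2πR = 2π·33 = 207.345115
per-turn = √(207.345115² + 34.5²) = √(42991.9968 + 1190.25) = √44182.2468 = 210.195734
L = 2 × 210.195734 = 420.391469
V = π·1.25² × L = 4.908739 × 420.391469 = 2063.591797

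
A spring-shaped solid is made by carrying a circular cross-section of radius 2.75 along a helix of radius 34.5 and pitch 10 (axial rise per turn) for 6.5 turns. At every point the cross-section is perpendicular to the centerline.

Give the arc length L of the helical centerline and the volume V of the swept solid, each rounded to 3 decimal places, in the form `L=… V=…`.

2πR = 2π·34.5 = 216.769893
per-turn = √(216.769893² + 10²) = √(46989.1866 + 100) = √47089.1866 = 217.000430
L = 6.5 × 217.000430 = 1410.502794
V = π·2.75² × L = 23.758294 × 1410.502794 = 33511.140692

L=1410.503 V=33511.141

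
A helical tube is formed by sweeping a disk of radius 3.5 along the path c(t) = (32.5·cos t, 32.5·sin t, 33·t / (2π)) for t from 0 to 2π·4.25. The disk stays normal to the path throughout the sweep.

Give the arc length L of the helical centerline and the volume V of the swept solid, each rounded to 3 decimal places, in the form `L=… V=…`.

L=879.124 V=33832.671

2πR = 2π·32.5 = 204.203522
per-turn = √(204.203522² + 33²) = √(41699.0786 + 1089) = √42788.0786 = 206.852795
L = 4.25 × 206.852795 = 879.124377
V = π·3.5² × L = 38.484510 × 879.124377 = 33832.670870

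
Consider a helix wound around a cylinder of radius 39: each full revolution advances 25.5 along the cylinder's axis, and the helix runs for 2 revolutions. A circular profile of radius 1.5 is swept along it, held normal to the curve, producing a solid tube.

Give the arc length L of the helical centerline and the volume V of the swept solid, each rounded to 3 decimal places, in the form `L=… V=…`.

L=492.735 V=3482.938

2πR = 2π·39 = 245.044227
per-turn = √(245.044227² + 25.5²) = √(60046.6732 + 650.25) = √60696.9232 = 246.367456
L = 2 × 246.367456 = 492.734911
V = π·1.5² × L = 7.068583 × 492.734911 = 3482.937849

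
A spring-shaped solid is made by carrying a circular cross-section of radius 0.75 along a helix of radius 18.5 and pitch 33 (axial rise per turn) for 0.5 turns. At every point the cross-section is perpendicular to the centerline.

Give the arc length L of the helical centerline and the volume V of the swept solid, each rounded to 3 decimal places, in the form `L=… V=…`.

2πR = 2π·18.5 = 116.238928
per-turn = √(116.238928² + 33²) = √(13511.4884 + 1089) = √14600.4884 = 120.832481
L = 0.5 × 120.832481 = 60.416240
V = π·0.75² × L = 1.767146 × 60.416240 = 106.764310

L=60.416 V=106.764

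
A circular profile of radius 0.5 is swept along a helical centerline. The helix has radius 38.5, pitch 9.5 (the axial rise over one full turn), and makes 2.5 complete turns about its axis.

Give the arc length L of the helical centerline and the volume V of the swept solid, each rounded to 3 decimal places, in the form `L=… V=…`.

L=605.223 V=475.341

2πR = 2π·38.5 = 241.902634
per-turn = √(241.902634² + 9.5²) = √(58516.8845 + 90.25) = √58607.1345 = 242.089104
L = 2.5 × 242.089104 = 605.222761
V = π·0.5² × L = 0.785398 × 605.222761 = 475.340845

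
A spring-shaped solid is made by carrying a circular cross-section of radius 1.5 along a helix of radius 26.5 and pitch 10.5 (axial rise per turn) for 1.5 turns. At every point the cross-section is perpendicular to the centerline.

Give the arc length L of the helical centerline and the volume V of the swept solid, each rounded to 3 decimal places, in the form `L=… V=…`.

L=250.253 V=1768.932

2πR = 2π·26.5 = 166.504411
per-turn = √(166.504411² + 10.5²) = √(27723.7188 + 110.25) = √27833.9688 = 166.835154
L = 1.5 × 166.835154 = 250.252732
V = π·1.5² × L = 7.068583 × 250.252732 = 1768.932323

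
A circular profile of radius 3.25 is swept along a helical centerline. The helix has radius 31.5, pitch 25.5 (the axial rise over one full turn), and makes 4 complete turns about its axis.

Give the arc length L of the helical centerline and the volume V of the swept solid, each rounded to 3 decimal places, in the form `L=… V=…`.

L=798.225 V=26487.562

2πR = 2π·31.5 = 197.920337
per-turn = √(197.920337² + 25.5²) = √(39172.4599 + 650.25) = √39822.7099 = 199.556282
L = 4 × 199.556282 = 798.225130
V = π·3.25² × L = 33.183072 × 798.225130 = 26487.562277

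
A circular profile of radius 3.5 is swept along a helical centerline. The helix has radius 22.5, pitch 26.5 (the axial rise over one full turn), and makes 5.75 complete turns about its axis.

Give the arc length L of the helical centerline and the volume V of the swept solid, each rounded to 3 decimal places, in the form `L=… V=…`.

2πR = 2π·22.5 = 141.371669
per-turn = √(141.371669² + 26.5²) = √(19985.9489 + 702.25) = √20688.1989 = 143.833928
L = 5.75 × 143.833928 = 827.045087
V = π·3.5² × L = 38.484510 × 827.045087 = 31828.424941

L=827.045 V=31828.425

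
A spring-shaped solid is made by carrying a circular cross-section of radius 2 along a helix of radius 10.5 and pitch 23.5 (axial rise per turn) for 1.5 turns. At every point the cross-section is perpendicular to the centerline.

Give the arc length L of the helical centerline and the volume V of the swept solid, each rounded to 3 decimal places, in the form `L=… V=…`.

L=105.051 V=1320.108

2πR = 2π·10.5 = 65.973446
per-turn = √(65.973446² + 23.5²) = √(4352.4955 + 552.25) = √4904.7455 = 70.033889
L = 1.5 × 70.033889 = 105.050833
V = π·2² × L = 12.566371 × 105.050833 = 1320.107698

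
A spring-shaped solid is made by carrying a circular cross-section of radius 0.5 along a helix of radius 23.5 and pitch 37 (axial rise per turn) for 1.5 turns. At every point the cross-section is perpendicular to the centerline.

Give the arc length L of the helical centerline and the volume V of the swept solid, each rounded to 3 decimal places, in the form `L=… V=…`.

L=228.330 V=179.330

2πR = 2π·23.5 = 147.654855
per-turn = √(147.654855² + 37²) = √(21801.9561 + 1369) = √23170.9561 = 152.220091
L = 1.5 × 152.220091 = 228.330137
V = π·0.5² × L = 0.785398 × 228.330137 = 179.330070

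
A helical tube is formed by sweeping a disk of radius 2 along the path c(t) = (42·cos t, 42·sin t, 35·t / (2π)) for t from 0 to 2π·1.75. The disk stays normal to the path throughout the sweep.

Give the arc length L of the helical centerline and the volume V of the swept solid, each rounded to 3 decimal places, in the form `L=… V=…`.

2πR = 2π·42 = 263.893783
per-turn = √(263.893783² + 35²) = √(69639.9287 + 1225) = √70864.9287 = 266.204674
L = 1.75 × 266.204674 = 465.858180
V = π·2² × L = 12.566371 × 465.858180 = 5854.146545

L=465.858 V=5854.147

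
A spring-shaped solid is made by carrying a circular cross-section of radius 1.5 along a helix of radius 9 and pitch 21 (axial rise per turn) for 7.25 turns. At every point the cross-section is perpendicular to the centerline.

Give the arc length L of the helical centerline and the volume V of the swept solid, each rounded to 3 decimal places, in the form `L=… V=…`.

L=437.335 V=3091.339

2πR = 2π·9 = 56.548668
per-turn = √(56.548668² + 21²) = √(3197.7518 + 441) = √3638.7518 = 60.322067
L = 7.25 × 60.322067 = 437.334989
V = π·1.5² × L = 7.068583 × 437.334989 = 3091.338876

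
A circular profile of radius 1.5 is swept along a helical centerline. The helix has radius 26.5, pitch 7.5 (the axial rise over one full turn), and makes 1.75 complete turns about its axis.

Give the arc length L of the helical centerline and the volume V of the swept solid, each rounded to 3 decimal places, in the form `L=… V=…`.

2πR = 2π·26.5 = 166.504411
per-turn = √(166.504411² + 7.5²) = √(27723.7188 + 56.25) = √27779.9688 = 166.673239
L = 1.75 × 166.673239 = 291.678169
V = π·1.5² × L = 7.068583 × 291.678169 = 2061.751485

L=291.678 V=2061.751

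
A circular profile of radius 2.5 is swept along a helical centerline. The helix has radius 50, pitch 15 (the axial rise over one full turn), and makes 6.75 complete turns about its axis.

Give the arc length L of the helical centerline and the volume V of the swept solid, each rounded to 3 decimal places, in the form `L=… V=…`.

L=2122.991 V=41684.827

2πR = 2π·50 = 314.159265
per-turn = √(314.159265² + 15²) = √(98696.0440 + 225) = √98921.0440 = 314.517160
L = 6.75 × 314.517160 = 2122.990831
V = π·2.5² × L = 19.634954 × 2122.990831 = 41684.827486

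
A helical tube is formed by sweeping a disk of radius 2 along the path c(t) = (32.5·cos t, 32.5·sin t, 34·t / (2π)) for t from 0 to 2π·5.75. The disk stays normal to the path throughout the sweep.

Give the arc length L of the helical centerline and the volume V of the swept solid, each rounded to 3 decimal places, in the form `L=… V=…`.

2πR = 2π·32.5 = 204.203522
per-turn = √(204.203522² + 34²) = √(41699.0786 + 1156) = √42855.0786 = 207.014682
L = 5.75 × 207.014682 = 1190.334422
V = π·2² × L = 12.566371 × 1190.334422 = 14958.183501

L=1190.334 V=14958.184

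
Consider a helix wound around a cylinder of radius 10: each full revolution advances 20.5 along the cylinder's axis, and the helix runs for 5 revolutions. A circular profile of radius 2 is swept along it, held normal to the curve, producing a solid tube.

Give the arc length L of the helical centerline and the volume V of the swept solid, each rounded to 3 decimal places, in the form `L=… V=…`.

2πR = 2π·10 = 62.831853
per-turn = √(62.831853² + 20.5²) = √(3947.8418 + 420.25) = √4368.0918 = 66.091541
L = 5 × 66.091541 = 330.457704
V = π·2² × L = 12.566371 × 330.457704 = 4152.653979

L=330.458 V=4152.654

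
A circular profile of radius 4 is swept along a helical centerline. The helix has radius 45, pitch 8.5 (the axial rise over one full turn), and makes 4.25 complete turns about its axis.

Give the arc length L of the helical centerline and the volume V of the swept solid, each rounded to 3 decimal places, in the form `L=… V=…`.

2πR = 2π·45 = 282.743339
per-turn = √(282.743339² + 8.5²) = √(79943.7956 + 72.25) = √80016.0456 = 282.871076
L = 4.25 × 282.871076 = 1202.202073
V = π·4² × L = 50.265482 × 1202.202073 = 60429.267215

L=1202.202 V=60429.267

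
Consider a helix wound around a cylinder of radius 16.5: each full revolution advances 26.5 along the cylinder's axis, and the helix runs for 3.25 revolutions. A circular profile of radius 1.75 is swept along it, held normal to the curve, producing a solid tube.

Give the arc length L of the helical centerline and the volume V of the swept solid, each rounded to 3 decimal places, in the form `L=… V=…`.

L=347.769 V=3345.930

2πR = 2π·16.5 = 103.672558
per-turn = √(103.672558² + 26.5²) = √(10747.9992 + 702.25) = √11450.2492 = 107.005837
L = 3.25 × 107.005837 = 347.768971
V = π·1.75² × L = 9.621128 × 347.768971 = 3345.929610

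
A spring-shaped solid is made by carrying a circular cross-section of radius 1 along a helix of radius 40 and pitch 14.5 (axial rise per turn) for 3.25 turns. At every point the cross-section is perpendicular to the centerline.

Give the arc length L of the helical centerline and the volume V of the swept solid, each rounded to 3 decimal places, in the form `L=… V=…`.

L=818.172 V=2570.364

2πR = 2π·40 = 251.327412
per-turn = √(251.327412² + 14.5²) = √(63165.4682 + 210.25) = √63375.7182 = 251.745344
L = 3.25 × 251.745344 = 818.172368
V = π·1² × L = 3.141593 × 818.172368 = 2570.364299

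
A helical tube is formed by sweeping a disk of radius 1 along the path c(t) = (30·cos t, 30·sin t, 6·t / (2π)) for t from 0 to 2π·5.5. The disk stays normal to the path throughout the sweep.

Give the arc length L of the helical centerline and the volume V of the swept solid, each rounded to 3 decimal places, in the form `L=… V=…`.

2πR = 2π·30 = 188.495559
per-turn = √(188.495559² + 6²) = √(35530.5758 + 36) = √35566.5758 = 188.591028
L = 5.5 × 188.591028 = 1037.250654
V = π·1² × L = 3.141593 × 1037.250654 = 3258.619035

L=1037.251 V=3258.619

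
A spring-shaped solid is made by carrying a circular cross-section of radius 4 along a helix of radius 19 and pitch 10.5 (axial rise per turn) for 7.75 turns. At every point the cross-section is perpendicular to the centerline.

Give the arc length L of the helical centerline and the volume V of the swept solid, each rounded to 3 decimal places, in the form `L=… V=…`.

2πR = 2π·19 = 119.380521
per-turn = √(119.380521² + 10.5²) = √(14251.7088 + 110.25) = √14361.9588 = 119.841390
L = 7.75 × 119.841390 = 928.770772
V = π·4² × L = 50.265482 × 928.770772 = 46685.110969

L=928.771 V=46685.111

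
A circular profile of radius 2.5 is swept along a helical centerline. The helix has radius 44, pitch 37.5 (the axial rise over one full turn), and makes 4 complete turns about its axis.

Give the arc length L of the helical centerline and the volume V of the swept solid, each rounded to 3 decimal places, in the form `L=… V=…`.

2πR = 2π·44 = 276.460154
per-turn = √(276.460154² + 37.5²) = √(76430.2165 + 1406.25) = √77836.4665 = 278.991875
L = 4 × 278.991875 = 1115.967501
V = π·2.5² × L = 19.634954 × 1115.967501 = 21911.970646

L=1115.968 V=21911.971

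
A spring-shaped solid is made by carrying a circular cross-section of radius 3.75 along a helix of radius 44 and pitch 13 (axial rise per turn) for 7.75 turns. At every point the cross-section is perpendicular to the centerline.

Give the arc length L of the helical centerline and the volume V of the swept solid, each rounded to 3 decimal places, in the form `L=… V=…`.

2πR = 2π·44 = 276.460154
per-turn = √(276.460154² + 13²) = √(76430.2165 + 169) = √76599.2165 = 276.765635
L = 7.75 × 276.765635 = 2144.933668
V = π·3.75² × L = 44.178647 × 2144.933668 = 94760.266693

L=2144.934 V=94760.267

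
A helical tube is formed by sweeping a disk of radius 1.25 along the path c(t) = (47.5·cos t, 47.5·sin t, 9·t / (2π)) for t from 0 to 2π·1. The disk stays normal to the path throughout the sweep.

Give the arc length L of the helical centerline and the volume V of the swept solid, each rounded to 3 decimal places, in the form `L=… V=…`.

L=298.587 V=1465.685

2πR = 2π·47.5 = 298.451302
per-turn = √(298.451302² + 9²) = √(89073.1797 + 81) = √89154.1797 = 298.586972
L = 1 × 298.586972 = 298.586972
V = π·1.25² × L = 4.908739 × 298.586972 = 1465.685370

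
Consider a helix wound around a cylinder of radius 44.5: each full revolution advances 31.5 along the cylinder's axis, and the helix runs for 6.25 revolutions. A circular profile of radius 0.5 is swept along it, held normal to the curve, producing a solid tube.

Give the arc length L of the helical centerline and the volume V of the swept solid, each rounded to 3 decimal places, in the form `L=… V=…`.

L=1758.566 V=1381.174

2πR = 2π·44.5 = 279.601746
per-turn = √(279.601746² + 31.5²) = √(78177.1365 + 992.25) = √79169.3865 = 281.370550
L = 6.25 × 281.370550 = 1758.565938
V = π·0.5² × L = 0.785398 × 1758.565938 = 1381.174458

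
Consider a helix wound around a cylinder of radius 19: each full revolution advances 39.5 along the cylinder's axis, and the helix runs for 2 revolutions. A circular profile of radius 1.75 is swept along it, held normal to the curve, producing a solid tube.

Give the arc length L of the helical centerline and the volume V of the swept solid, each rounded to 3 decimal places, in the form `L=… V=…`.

L=251.491 V=2419.629

2πR = 2π·19 = 119.380521
per-turn = √(119.380521² + 39.5²) = √(14251.7088 + 1560.25) = √15811.9588 = 125.745611
L = 2 × 125.745611 = 251.491223
V = π·1.75² × L = 9.621128 × 251.491223 = 2419.629118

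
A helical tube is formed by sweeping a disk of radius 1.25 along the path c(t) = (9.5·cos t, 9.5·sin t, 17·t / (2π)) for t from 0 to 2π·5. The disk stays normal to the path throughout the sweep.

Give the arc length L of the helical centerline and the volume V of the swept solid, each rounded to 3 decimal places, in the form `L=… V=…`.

2πR = 2π·9.5 = 59.690260
per-turn = √(59.690260² + 17²) = √(3562.9272 + 289) = √3851.9272 = 62.063896
L = 5 × 62.063896 = 310.319480
V = π·1.25² × L = 4.908739 × 310.319480 = 1523.277186

L=310.319 V=1523.277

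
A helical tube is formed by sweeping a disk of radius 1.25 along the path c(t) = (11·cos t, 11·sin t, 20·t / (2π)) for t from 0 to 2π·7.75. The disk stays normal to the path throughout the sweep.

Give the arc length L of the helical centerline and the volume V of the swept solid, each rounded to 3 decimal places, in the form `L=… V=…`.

2πR = 2π·11 = 69.115038
per-turn = √(69.115038² + 20²) = √(4776.8885 + 400) = √5176.8885 = 71.950598
L = 7.75 × 71.950598 = 557.617133
V = π·1.25² × L = 4.908739 × 557.617133 = 2737.196702

L=557.617 V=2737.197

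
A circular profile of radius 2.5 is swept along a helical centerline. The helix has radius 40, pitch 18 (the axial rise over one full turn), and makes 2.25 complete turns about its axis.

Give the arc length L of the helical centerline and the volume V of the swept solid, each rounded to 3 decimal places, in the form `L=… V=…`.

L=566.935 V=11131.745

2πR = 2π·40 = 251.327412
per-turn = √(251.327412² + 18²) = √(63165.4682 + 324) = √63489.4682 = 251.971165
L = 2.25 × 251.971165 = 566.935122
V = π·2.5² × L = 19.634954 × 566.935122 = 11131.745090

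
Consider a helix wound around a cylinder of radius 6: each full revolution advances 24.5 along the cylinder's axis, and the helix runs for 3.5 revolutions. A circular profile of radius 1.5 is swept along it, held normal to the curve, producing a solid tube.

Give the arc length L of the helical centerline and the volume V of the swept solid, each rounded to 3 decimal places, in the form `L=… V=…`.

L=157.363 V=1112.332

2πR = 2π·6 = 37.699112
per-turn = √(37.699112² + 24.5²) = √(1421.2230 + 600.25) = √2021.4730 = 44.960794
L = 3.5 × 44.960794 = 157.362780
V = π·1.5² × L = 7.068583 × 157.362780 = 1112.331949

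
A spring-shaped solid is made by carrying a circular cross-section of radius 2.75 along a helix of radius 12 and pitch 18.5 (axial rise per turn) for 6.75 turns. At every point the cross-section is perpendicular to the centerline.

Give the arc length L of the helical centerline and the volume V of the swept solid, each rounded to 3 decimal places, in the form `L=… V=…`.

2πR = 2π·12 = 75.398224
per-turn = √(75.398224² + 18.5²) = √(5684.8921 + 342.25) = √6027.1421 = 77.634671
L = 6.75 × 77.634671 = 524.034029
V = π·2.75² × L = 23.758294 × 524.034029 = 12450.154758

L=524.034 V=12450.155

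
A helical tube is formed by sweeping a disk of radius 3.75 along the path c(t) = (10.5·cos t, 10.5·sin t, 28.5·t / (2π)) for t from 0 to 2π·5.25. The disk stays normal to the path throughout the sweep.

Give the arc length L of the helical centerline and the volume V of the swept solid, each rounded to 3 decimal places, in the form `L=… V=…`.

2πR = 2π·10.5 = 65.973446
per-turn = √(65.973446² + 28.5²) = √(4352.4955 + 812.25) = √5164.7455 = 71.866164
L = 5.25 × 71.866164 = 377.297361
V = π·3.75² × L = 44.178647 × 377.297361 = 16668.486830

L=377.297 V=16668.487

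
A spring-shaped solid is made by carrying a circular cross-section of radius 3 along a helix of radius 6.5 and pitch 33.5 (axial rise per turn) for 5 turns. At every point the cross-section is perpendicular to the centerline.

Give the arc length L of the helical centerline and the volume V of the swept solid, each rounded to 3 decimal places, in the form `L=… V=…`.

L=264.112 V=7467.601

2πR = 2π·6.5 = 40.840704
per-turn = √(40.840704² + 33.5²) = √(1667.9631 + 1122.25) = √2790.2131 = 52.822468
L = 5 × 52.822468 = 264.112341
V = π·3² × L = 28.274334 × 264.112341 = 7467.600508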